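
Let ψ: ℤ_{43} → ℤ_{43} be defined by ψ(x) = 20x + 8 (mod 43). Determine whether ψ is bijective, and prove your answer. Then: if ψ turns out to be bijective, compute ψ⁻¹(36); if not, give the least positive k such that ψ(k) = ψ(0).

By definition, injectivity means: for all x_1, x_2 in the domain, ψ(x_1) = ψ(x_2) implies x_1 = x_2.
If ψ(x_1) = ψ(x_2), then 20x_1 ≡ 20x_2 (mod 43). Because gcd(20, 43) = 1, we may cancel 20 to get x_1 ≡ x_2 (mod 43).
We now compute 20⁻¹ mod 43 explicitly. Euclid's algorithm: 43 = 2·20 + 3, 20 = 6·3 + 2, 3 = 1·2 + 1; back-substituting gives 1 = 28·20 − 13·43, so 20⁻¹ ≡ 28 (mod 43).
Then y ↦ 28(y − 8) is a two-sided inverse to ψ, so every y ∈ ℤ_{43} has a preimage.
Hence ψ is bijective.
Since ψ is bijective, we compute ψ⁻¹(36): solve 20x + 8 ≡ 36 (mod 43), i.e. 20x ≡ 28 (mod 43).
Multiplying by 20⁻¹ = 28 gives x ≡ 28·28 = 784 = 18·43 + 10 ≡ 10 (mod 43).
Check: ψ(10) = 20·10 + 8 = 208 = 4·43 + 36 ≡ 36 (mod 43).

10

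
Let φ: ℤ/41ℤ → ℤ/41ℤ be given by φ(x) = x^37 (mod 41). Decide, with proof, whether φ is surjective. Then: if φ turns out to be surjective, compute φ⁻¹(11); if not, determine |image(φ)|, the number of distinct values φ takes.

Since 41 is prime, the nonzero elements of ℤ/41ℤ form a cyclic group of order 40.
As gcd(37, 40) = 1, raising to the 37th power is a bijection on this group: if u^37 ≡ v^37 then (uv^{−1})^37 = 1, and the only element of order dividing gcd(37, 40) = 1 is 1, so u = v.
With φ(0) = 0 this makes φ injective on all of ℤ/41ℤ, hence bijective (finite equal-size domain and codomain). In particular φ is surjective.
Since φ is surjective, we find the preimage of 11. The inverse of x ↦ x^37 on (ℤ/41ℤ)^× is x ↦ x^13, because 37·13 = 481 = 12·40 + 1 ≡ 1 (mod 40) and x^{40} = 1 for x ≠ 0 (Fermat). So φ⁻¹(11) = 11^13 mod 41.
Repeated squaring mod 41: 11^1 ≡ 11, 11^2 ≡ 11² = 121 ≡ 39, 11^4 ≡ 39² = 1521 ≡ 4, 11^8 ≡ 4² = 16. Since 13 = 8 + 4 + 1, 11^13 ≡ 16·4·11: 16·4 = 64 ≡ 23, then 23·11 = 253 ≡ 7. So 11^13 ≡ 7 (mod 41).
Hence φ⁻¹(11) = 7.

7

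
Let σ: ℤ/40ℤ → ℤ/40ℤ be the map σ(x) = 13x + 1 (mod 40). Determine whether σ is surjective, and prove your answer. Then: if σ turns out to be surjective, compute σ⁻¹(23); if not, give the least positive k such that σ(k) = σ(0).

14

Recall: surjectivity means every element of the codomain has a preimage under σ.
Since gcd(13, 40) = 1, 13 is invertible modulo 40. Euclid's algorithm: 40 = 3·13 + 1; back-substituting gives 1 = 37·13 − 12·40, so 13⁻¹ ≡ 37 (mod 40).
For any y ∈ ℤ/40ℤ, x = 37(y − 1) mod 40 satisfies σ(x) = 13·37(y − 1) + 1 ≡ y (since 13·37 ≡ 1 mod 40). So every y has a preimage.
Therefore σ is surjective.
Since σ is surjective, we find σ⁻¹(23): we need 13x ≡ 23 − 1 ≡ 22 (mod 40). Using 13⁻¹ = 37: x ≡ 37·22 = 814 = 20·40 + 14, so x = 14.
Check: σ(14) = 13·14 + 1 = 183 = 4·40 + 23 ≡ 23 (mod 40).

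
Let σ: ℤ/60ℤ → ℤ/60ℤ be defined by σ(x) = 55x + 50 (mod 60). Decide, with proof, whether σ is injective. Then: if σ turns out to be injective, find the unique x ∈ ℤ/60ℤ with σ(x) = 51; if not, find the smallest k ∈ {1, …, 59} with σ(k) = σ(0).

12

We have gcd(55, 60) = 5 > 1. Taking x_1 = 0 and x_2 = 12: σ(0) = 50 and σ(12) = 55·12 + 50 = 710 ≡ 50 (mod 60).
So σ(0) = σ(12) while 0 ≠ 12, thus σ is not injective.
Since σ is not injective, we find the least positive k with σ(k) = σ(0): this means 55k ≡ 0 (mod 60), i.e. 60 ∣ 55k. Since gcd(55, 60) = 5, dividing through by 5 this holds exactly when 12 ∣ 11k, and as gcd(11, 12) = 1, exactly when 12 ∣ k.
The smallest positive such k is 12.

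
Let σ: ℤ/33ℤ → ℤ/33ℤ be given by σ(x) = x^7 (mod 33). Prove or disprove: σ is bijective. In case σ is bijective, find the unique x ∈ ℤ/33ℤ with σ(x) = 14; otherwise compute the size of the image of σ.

Computing x^7 mod 33 for each x (by repeated squaring, reducing mod 33 at every step), the values σ(0), σ(1), …, σ(32) are: 0, 1, 29, 9, 16, 14, 30, 28, 2, 15, 10, 11, 12, 7, 20, 27, 25, 8, 6, 13, 26, 21, 22, 23, 18, 31, 5, 3, 19, 17, 24, 4, 32.
Every element of ℤ/33ℤ appears exactly once in this list, so σ is a bijection, and in particular bijective.
Since σ is bijective, we read off the preimage of 14 from the same table: σ(5) = 14, so σ⁻¹(14) = 5.

5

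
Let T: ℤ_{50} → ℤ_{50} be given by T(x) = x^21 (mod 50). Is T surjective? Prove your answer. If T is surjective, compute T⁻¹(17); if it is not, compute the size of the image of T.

T(0) = 0^21 = 0.
T(10): Repeated squaring mod 50: 10^1 ≡ 10, 10^2 ≡ 10² = 100 ≡ 0, 10^4 ≡ 0² = 0, 10^8 ≡ 0² = 0, 10^16 ≡ 0² = 0. Since 21 = 16 + 4 + 1, 10^21 ≡ 0·0·10: 0·0 = 0, then 0·10 = 0. So 10^21 ≡ 0 (mod 50).
So T(0) = T(10) = 0 while 0 ≠ 10, hence T is not injective.
A non-injective map from the 50-element set ℤ_{50} to itself takes at most 49 distinct values, so it cannot be surjective. Therefore T is not surjective.
Since T is not surjective, we determine |image(T)|. Computing x^21 mod 50 for each x (by repeated squaring, reducing mod 50 at every step), the values T(0), T(1), …, T(49) are: 0, 1, 2, 3, 4, 25, 6, 7, 8, 9, 0, 11, 12, 13, 14, 25, 16, 17, 18, 19, 0, 21, 22, 23, 24, 25, 26, 27, 28, 29, 0, 31, 32, 33, 34, 25, 36, 37, 38, 39, 0, 41, 42, 43, 44, 25, 46, 47, 48, 49.
The distinct values are {0, 1, 2, 3, 4, 6, 7, 8, 9, 11, 12, 13, 14, 16, 17, 18, 19, 21, 22, 23, 24, 25, 26, 27, 28, 29, 31, 32, 33, 34, 36, 37, 38, 39, 41, 42, 43, 44, 46, 47, 48, 49}; there are 42 of them.

42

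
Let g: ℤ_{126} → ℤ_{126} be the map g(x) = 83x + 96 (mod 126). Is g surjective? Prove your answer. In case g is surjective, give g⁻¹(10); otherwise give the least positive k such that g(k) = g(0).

Recall: g is surjective if every y in the codomain equals g(x) for some x in the domain.
Since gcd(83, 126) = 1, 83 is invertible modulo 126. Euclid's algorithm: 126 = 1·83 + 43, 83 = 1·43 + 40, 43 = 1·40 + 3, 40 = 13·3 + 1; back-substituting gives 1 = 41·83 − 27·126, so 83⁻¹ ≡ 41 (mod 126).
Then y ↦ 41(y − 96) is a two-sided inverse to g, so every y ∈ ℤ_{126} has a preimage.
Therefore g is surjective.
Since g is surjective, we compute g⁻¹(10): solve 83x + 96 ≡ 10 (mod 126), i.e. 83x ≡ 40 (mod 126).
Multiplying by 83⁻¹ = 41 gives x ≡ 41·40 = 1640 = 13·126 + 2 ≡ 2 (mod 126).
Check: g(2) = 83·2 + 96 = 262 = 2·126 + 10 ≡ 10 (mod 126).

2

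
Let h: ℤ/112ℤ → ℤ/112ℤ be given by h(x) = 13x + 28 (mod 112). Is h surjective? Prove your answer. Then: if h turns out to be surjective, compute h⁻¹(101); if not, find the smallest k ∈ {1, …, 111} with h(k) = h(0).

Recall that surjectivity means every element of the codomain has a preimage under h.
Since gcd(13, 112) = 1, 13 is invertible modulo 112. Euclid's algorithm: 112 = 8·13 + 8, 13 = 1·8 + 5, 8 = 1·5 + 3, 5 = 1·3 + 2, 3 = 1·2 + 1; back-substituting gives 1 = 69·13 − 8·112, so 13⁻¹ ≡ 69 (mod 112).
For any y ∈ ℤ/112ℤ, x = 69(y − 28) mod 112 satisfies h(x) = 13·69(y − 28) + 28 ≡ y (since 13·69 ≡ 1 mod 112). So every y has a preimage.
Therefore h is surjective.
Since h is surjective, we compute h⁻¹(101): solve 13x + 28 ≡ 101 (mod 112), i.e. 13x ≡ 73 (mod 112).
Multiplying by 13⁻¹ = 69 gives x ≡ 69·73 = 5037 = 44·112 + 109 ≡ 109 (mod 112).
Check: h(109) = 13·109 + 28 = 1445 = 12·112 + 101 ≡ 101 (mod 112).

109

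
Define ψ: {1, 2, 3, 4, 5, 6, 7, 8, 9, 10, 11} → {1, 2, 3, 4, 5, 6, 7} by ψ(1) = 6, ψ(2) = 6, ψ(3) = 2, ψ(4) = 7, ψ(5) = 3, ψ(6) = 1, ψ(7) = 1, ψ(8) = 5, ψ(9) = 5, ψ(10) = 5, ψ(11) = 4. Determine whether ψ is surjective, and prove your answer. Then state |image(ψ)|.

7

Every element of the codomain has a preimage: 1 = ψ(6), 2 = ψ(3), 3 = ψ(5), 4 = ψ(11), 5 = ψ(8), 6 = ψ(1), 7 = ψ(4).
Therefore ψ is surjective.
The image of ψ is {1, 2, 3, 4, 5, 6, 7}, which has 7 elements.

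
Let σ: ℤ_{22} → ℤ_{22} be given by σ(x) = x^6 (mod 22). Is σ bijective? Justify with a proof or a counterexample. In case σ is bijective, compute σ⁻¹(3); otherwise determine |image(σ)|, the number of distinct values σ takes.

12

σ(10): Repeated squaring mod 22: 10^1 ≡ 10, 10^2 ≡ 10² = 100 ≡ 12, 10^4 ≡ 12² = 144 ≡ 12. Since 6 = 4 + 2, 10^6 ≡ 12·12: 12·12 = 144 ≡ 12. So 10^6 ≡ 12 (mod 22).
σ(12): Repeated squaring mod 22: 12^1 ≡ 12, 12^2 ≡ 12² = 144 ≡ 12, 12^4 ≡ 12² = 144 ≡ 12. Since 6 = 4 + 2, 12^6 ≡ 12·12: 12·12 = 144 ≡ 12. So 12^6 ≡ 12 (mod 22).
So σ(10) = σ(12) = 12 while 10 ≠ 12, therefore σ is not injective, hence not bijective.
Since σ is not bijective, we determine |image(σ)|. Computing x^6 mod 22 for each x (by repeated squaring, reducing mod 22 at every step), the values σ(0), σ(1), …, σ(21) are: 0, 1, 20, 3, 4, 5, 16, 15, 14, 9, 12, 11, 12, 9, 14, 15, 16, 5, 4, 3, 20, 1.
The distinct values are {0, 1, 3, 4, 5, 9, 11, 12, 14, 15, 16, 20}; there are 12 of them.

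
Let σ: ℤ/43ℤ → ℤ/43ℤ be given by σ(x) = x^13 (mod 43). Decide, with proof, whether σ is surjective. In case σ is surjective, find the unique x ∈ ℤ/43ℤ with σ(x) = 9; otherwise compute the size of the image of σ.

Since 43 is prime, the nonzero elements of ℤ/43ℤ form a cyclic group of order 42.
As gcd(13, 42) = 1, raising to the 13th power is a bijection on this group: if x_1^13 ≡ x_2^13 then (x_1x_2^{−1})^13 = 1, and the only element of order dividing gcd(13, 42) = 1 is 1, so x_1 = x_2.
With σ(0) = 0 this makes σ injective on all of ℤ/43ℤ, hence bijective (finite equal-size domain and codomain). In particular σ is surjective.
Since σ is surjective, we find the preimage of 9. The inverse of x ↦ x^13 on (ℤ/43ℤ)^× is x ↦ x^13, because 13·13 = 169 = 4·42 + 1 ≡ 1 (mod 42) and x^{42} = 1 for x ≠ 0 (Fermat). So σ⁻¹(9) = 9^13 mod 43.
Repeated squaring mod 43: 9^1 ≡ 9, 9^2 ≡ 9² = 81 ≡ 38, 9^4 ≡ 38² = 1444 ≡ 25, 9^8 ≡ 25² = 625 ≡ 23. Since 13 = 8 + 4 + 1, 9^13 ≡ 23·25·9: 23·25 = 575 ≡ 16, then 16·9 = 144 ≡ 15. So 9^13 ≡ 15 (mod 43).
Hence σ⁻¹(9) = 15.

15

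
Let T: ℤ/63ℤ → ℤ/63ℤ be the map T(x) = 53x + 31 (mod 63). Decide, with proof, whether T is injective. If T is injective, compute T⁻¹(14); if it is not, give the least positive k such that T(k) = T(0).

If T(x_1) = T(x_2), then 53x_1 ≡ 53x_2 (mod 63). Because gcd(53, 63) = 1, we may cancel 53 to get x_1 ≡ x_2 (mod 63).
So T is injective.
We now compute 53⁻¹ mod 63 explicitly. Euclid's algorithm: 63 = 1·53 + 10, 53 = 5·10 + 3, 10 = 3·3 + 1; back-substituting gives 1 = 44·53 − 37·63, so 53⁻¹ ≡ 44 (mod 63).
Since T is injective, we find T⁻¹(14): we need 53x ≡ 14 − 31 ≡ 46 (mod 63). Using 53⁻¹ = 44: x ≡ 44·46 = 2024 = 32·63 + 8, so x = 8.
Check: T(8) = 53·8 + 31 = 455 = 7·63 + 14 ≡ 14 (mod 63).

8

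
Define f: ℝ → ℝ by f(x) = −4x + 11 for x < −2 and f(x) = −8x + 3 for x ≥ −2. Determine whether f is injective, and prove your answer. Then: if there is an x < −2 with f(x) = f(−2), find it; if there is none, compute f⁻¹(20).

-9/4

Both pieces are strictly decreasing (slopes −4 and −8), so each is injective on its own interval.
The left piece maps (−∞, −2) onto (19, ∞); the right piece maps [−2, ∞) onto (−∞, 19].
These images are disjoint, so no value is attained by both pieces. Thus f is injective.
Because the two images are disjoint, no x < −2 has f(x) = f(−2), so we compute f⁻¹(20): 20 lies in (19, ∞), so solve −4x + 11 = 20: x = (20 − 11)/(−4) = −9/4.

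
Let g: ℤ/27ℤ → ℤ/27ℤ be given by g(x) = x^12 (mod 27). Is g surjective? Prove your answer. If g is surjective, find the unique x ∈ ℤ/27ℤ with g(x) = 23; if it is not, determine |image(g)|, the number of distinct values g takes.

g(0) = 0^12 = 0.
g(3): Repeated squaring mod 27: 3^1 ≡ 3, 3^2 ≡ 3² = 9, 3^4 ≡ 9² = 81 ≡ 0, 3^8 ≡ 0² = 0. Since 12 = 8 + 4, 3^12 ≡ 0·0: 0·0 = 0. So 3^12 ≡ 0 (mod 27).
So g(0) = g(3) = 0 while 0 ≠ 3, hence g is not injective.
A non-injective map from the 27-element set ℤ/27ℤ to itself takes at most 26 distinct values, so it cannot be surjective. Hence g is not surjective.
Since g is not surjective, we determine |image(g)|. Computing x^12 mod 27 for each x (by repeated squaring, reducing mod 27 at every step), the values g(0), g(1), …, g(26) are: 0, 1, 19, 0, 10, 10, 0, 19, 1, 0, 1, 19, 0, 10, 10, 0, 19, 1, 0, 1, 19, 0, 10, 10, 0, 19, 1.
The distinct values are {0, 1, 10, 19}; there are 4 of them.

4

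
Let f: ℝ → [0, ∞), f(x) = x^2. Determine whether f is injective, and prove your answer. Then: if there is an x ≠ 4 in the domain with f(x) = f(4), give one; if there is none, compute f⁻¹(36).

-4

f(4) = 16 = (−4)^2 = f(−4) (since 2 is even), with 4 ≠ −4. So f is not injective.
For the follow-up, such an x exists: taking x = −4 ∈ ℝ gives f(−4) = 16 = f(4) with −4 ≠ 4.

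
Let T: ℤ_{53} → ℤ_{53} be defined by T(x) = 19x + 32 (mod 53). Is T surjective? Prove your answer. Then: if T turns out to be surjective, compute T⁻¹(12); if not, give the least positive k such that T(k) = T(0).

Recall that T is surjective if every y in the codomain equals T(x) for some x in the domain.
Since gcd(19, 53) = 1, 19 is invertible modulo 53. Euclid's algorithm: 53 = 2·19 + 15, 19 = 1·15 + 4, 15 = 3·4 + 3, 4 = 1·3 + 1; back-substituting gives 1 = 14·19 − 5·53, so 19⁻¹ ≡ 14 (mod 53).
For any y ∈ ℤ_{53}, x = 14(y − 32) mod 53 satisfies T(x) = 19·14(y − 32) + 32 ≡ y (since 19·14 ≡ 1 mod 53). So every y has a preimage.
Therefore T is surjective.
Since T is surjective, we find T⁻¹(12): we need 19x ≡ 12 − 32 ≡ 33 (mod 53). Using 19⁻¹ = 14: x ≡ 14·33 = 462 = 8·53 + 38, so x = 38.
Check: T(38) = 19·38 + 32 = 754 = 14·53 + 12 ≡ 12 (mod 53).

38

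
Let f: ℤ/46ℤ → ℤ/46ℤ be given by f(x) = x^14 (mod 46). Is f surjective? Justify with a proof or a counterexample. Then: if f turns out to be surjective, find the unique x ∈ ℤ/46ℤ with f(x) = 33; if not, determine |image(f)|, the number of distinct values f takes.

f(22): Repeated squaring mod 46: 22^1 ≡ 22, 22^2 ≡ 22² = 484 ≡ 24, 22^4 ≡ 24² = 576 ≡ 24, 22^8 ≡ 24² = 576 ≡ 24. Since 14 = 8 + 4 + 2, 22^14 ≡ 24·24·24: 24·24 = 576 ≡ 24, then 24·24 = 576 ≡ 24. So 22^14 ≡ 24 (mod 46).
f(24): Repeated squaring mod 46: 24^1 ≡ 24, 24^2 ≡ 24² = 576 ≡ 24, 24^4 ≡ 24² = 576 ≡ 24, 24^8 ≡ 24² = 576 ≡ 24. Since 14 = 8 + 4 + 2, 24^14 ≡ 24·24·24: 24·24 = 576 ≡ 24, then 24·24 = 576 ≡ 24. So 24^14 ≡ 24 (mod 46).
So f(22) = f(24) = 24 while 22 ≠ 24, thus f is not injective.
A non-injective map from the 46-element set ℤ/46ℤ to itself takes at most 45 distinct values, so it cannot be surjective. Hence f is not surjective.
Since f is not surjective, we determine |image(f)|. Computing x^14 mod 46 for each x (by repeated squaring, reducing mod 46 at every step), the values f(0), f(1), …, f(45) are: 0, 1, 8, 27, 18, 13, 32, 25, 6, 39, 12, 3, 26, 35, 16, 29, 2, 9, 36, 41, 4, 31, 24, 23, 24, 31, 4, 41, 36, 9, 2, 29, 16, 35, 26, 3, 12, 39, 6, 25, 32, 13, 18, 27, 8, 1.
The distinct values are {0, 1, 2, 3, 4, 6, 8, 9, 12, 13, 16, 18, 23, 24, 25, 26, 27, 29, 31, 32, 35, 36, 39, 41}; there are 24 of them.

24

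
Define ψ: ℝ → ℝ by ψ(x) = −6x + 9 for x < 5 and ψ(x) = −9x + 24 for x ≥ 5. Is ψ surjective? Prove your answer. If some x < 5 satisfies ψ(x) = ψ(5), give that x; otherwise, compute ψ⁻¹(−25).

49/9

Both pieces are strictly decreasing (slopes −6 and −9), so each is injective on its own interval.
The left piece maps (−∞, 5) onto (−21, ∞); the right piece maps [5, ∞) onto (−∞, −21].
These images together cover ℝ, so ψ is surjective.
Because the two images are disjoint, no x < 5 has ψ(x) = ψ(5), so we compute ψ⁻¹(−25): −25 lies in (−∞, −21], so solve −9x + 24 = −25: x = (−25 − 24)/(−9) = 49/9.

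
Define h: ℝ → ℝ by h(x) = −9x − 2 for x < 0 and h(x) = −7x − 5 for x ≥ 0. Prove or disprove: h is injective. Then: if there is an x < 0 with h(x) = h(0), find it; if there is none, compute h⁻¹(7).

Both pieces are strictly decreasing (slopes −9 and −7), so each is injective on its own interval.
The left piece maps (−∞, 0) onto (−2, ∞); the right piece maps [0, ∞) onto (−∞, −5].
These images are disjoint, so no value is attained by both pieces. Therefore h is injective.
Because the two images are disjoint, no x < 0 has h(x) = h(0), so we compute h⁻¹(7): 7 lies in (−2, ∞), so solve −9x − 2 = 7: x = (7 + 2)/(−9) = −1.

-1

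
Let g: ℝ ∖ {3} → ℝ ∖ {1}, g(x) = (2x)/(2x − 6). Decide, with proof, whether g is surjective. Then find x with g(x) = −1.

3/2

For any y ≠ 1, solving y(2x − 6) = 2x for x gives a well-defined x ≠ 3. So g is surjective.
Solving g(x) = −1: cross-multiplying gives 2x = −1(2x − 6), which rearranges to 4x = 6, so x = 3/2.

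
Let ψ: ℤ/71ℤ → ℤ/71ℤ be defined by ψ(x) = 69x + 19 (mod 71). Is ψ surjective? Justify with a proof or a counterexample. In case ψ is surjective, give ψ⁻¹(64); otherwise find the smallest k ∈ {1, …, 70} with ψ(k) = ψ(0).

13

Since gcd(69, 71) = 1, 69 is invertible modulo 71. Euclid's algorithm: 71 = 1·69 + 2, 69 = 34·2 + 1; back-substituting gives 1 = 35·69 − 34·71, so 69⁻¹ ≡ 35 (mod 71).
Then y ↦ 35(y − 19) is a two-sided inverse to ψ, so every y ∈ ℤ/71ℤ has a preimage.
Therefore ψ is surjective.
Since ψ is surjective, we find ψ⁻¹(64): we need 69x ≡ 64 − 19 ≡ 45 (mod 71). Using 69⁻¹ = 35: x ≡ 35·45 = 1575 = 22·71 + 13, so x = 13.
Check: ψ(13) = 69·13 + 19 = 916 = 12·71 + 64 ≡ 64 (mod 71).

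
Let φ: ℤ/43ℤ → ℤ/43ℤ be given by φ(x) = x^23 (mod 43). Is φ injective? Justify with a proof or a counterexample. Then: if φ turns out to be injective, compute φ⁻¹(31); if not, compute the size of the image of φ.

17

Since 43 is prime, the nonzero elements of ℤ/43ℤ form a cyclic group of order 42.
As gcd(23, 42) = 1, raising to the 23rd power is a bijection on this group: if a^23 ≡ b^23 then (ab^{−1})^23 = 1, and the only element of order dividing gcd(23, 42) = 1 is 1, so a = b.
With φ(0) = 0 this makes φ injective on all of ℤ/43ℤ, hence bijective (finite equal-size domain and codomain). In particular φ is injective.
Since φ is injective, we find the preimage of 31. The inverse of x ↦ x^23 on (ℤ/43ℤ)^× is x ↦ x^11, because 23·11 = 253 = 6·42 + 1 ≡ 1 (mod 42) and x^{42} = 1 for x ≠ 0 (Fermat). So φ⁻¹(31) = 31^11 mod 43.
Repeated squaring mod 43: 31^1 ≡ 31, 31^2 ≡ 31² = 961 ≡ 15, 31^4 ≡ 15² = 225 ≡ 10, 31^8 ≡ 10² = 100 ≡ 14. Since 11 = 8 + 2 + 1, 31^11 ≡ 14·15·31: 14·15 = 210 ≡ 38, then 38·31 = 1178 ≡ 17. So 31^11 ≡ 17 (mod 43).
Hence φ⁻¹(31) = 17.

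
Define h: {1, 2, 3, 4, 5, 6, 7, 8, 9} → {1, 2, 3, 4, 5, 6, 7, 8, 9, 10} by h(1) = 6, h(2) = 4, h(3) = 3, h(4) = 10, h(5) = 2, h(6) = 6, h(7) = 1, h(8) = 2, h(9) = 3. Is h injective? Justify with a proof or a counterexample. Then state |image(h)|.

6

h(1) = 6 = h(6) with 1 ≠ 6, so h is not injective.
The image of h is {1, 2, 3, 4, 6, 10}, which has 6 elements.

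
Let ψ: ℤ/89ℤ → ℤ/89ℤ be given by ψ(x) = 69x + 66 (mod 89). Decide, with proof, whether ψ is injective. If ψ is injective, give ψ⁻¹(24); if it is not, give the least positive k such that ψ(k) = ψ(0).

11

Recall: injectivity means: for all u, v in the domain, ψ(u) = ψ(v) implies u = v.
Suppose ψ(u) = ψ(v) in ℤ/89ℤ. Then 69u + 66 ≡ 69v + 66 (mod 89), thus 69(u − v) ≡ 0 (mod 89).
Since gcd(69, 89) = 1, 69 is invertible modulo 89, therefore u − v ≡ 0 (mod 89), i.e. u = v.
So ψ is injective.
We now compute 69⁻¹ mod 89 explicitly. Euclid's algorithm: 89 = 1·69 + 20, 69 = 3·20 + 9, 20 = 2·9 + 2, 9 = 4·2 + 1; back-substituting gives 1 = 40·69 − 31·89, so 69⁻¹ ≡ 40 (mod 89).
Since ψ is injective, we compute ψ⁻¹(24): solve 69x + 66 ≡ 24 (mod 89), i.e. 69x ≡ 47 (mod 89).
Multiplying by 69⁻¹ = 40 gives x ≡ 40·47 = 1880 = 21·89 + 11 ≡ 11 (mod 89).
Check: ψ(11) = 69·11 + 66 = 825 = 9·89 + 24 ≡ 24 (mod 89).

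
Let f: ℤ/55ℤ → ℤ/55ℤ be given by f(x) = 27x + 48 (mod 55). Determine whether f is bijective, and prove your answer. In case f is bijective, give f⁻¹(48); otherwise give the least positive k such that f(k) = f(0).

Recall that f is injective when f(x_1) = f(x_2) forces x_1 = x_2.
If f(x_1) = f(x_2), then 27x_1 ≡ 27x_2 (mod 55). Because gcd(27, 55) = 1, we may cancel 27 to get x_1 ≡ x_2 (mod 55).
We now compute 27⁻¹ mod 55 explicitly. Euclid's algorithm: 55 = 2·27 + 1; back-substituting gives 1 = 53·27 − 26·55, so 27⁻¹ ≡ 53 (mod 55).
For any y ∈ ℤ/55ℤ, x = 53(y − 48) mod 55 satisfies f(x) = 27·53(y − 48) + 48 ≡ y (since 27·53 ≡ 1 mod 55). So every y has a preimage.
Thus f is bijective.
Since f is bijective, we find f⁻¹(48): we need 27x ≡ 48 − 48 ≡ 0 (mod 55). Using 27⁻¹ = 53: x ≡ 53·0 = 0, so x = 0.
Check: f(0) = 27·0 + 48 = 48 ≡ 48 (mod 55).

0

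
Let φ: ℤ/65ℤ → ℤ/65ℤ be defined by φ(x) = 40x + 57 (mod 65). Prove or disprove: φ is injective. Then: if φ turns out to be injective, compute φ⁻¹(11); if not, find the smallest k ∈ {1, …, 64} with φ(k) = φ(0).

We have gcd(40, 65) = 5 > 1. Taking x_1 = 0 and x_2 = 13: φ(0) = 57 and φ(13) = 40·13 + 57 = 577 ≡ 57 (mod 65).
So φ(0) = φ(13) while 0 ≠ 13, so φ is not injective.
Since φ is not injective, we find the least positive k with φ(k) = φ(0): this means 40k ≡ 0 (mod 65), i.e. 65 ∣ 40k. Since gcd(40, 65) = 5, dividing through by 5 this holds exactly when 13 ∣ 8k, and as gcd(8, 13) = 1, exactly when 13 ∣ k.
The smallest positive such k is 13.

13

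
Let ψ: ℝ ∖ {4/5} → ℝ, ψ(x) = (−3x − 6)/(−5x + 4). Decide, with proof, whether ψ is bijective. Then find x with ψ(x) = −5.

1/2

If ψ(x) = 3/5, cross-multiplying gives −5(−3x − 6) = −3(−5x + 4), which simplifies to 30 = −12 — false.  So 3/5 has no preimage and ψ is not surjective.
So ψ is not bijective.
Solving ψ(x) = −5: cross-multiplying gives −3x − 6 = −5(−5x + 4), which rearranges to −28x = −14, so x = 1/2.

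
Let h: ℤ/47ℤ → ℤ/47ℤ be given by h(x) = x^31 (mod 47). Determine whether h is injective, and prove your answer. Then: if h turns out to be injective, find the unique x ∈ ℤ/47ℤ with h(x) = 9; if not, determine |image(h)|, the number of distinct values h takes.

Since 47 is prime, the nonzero elements of ℤ/47ℤ form a cyclic group of order 46.
As gcd(31, 46) = 1, raising to the 31st power is a bijection on this group: if s^31 ≡ t^31 then (st^{−1})^31 = 1, and the only element of order dividing gcd(31, 46) = 1 is 1, so s = t.
With h(0) = 0 this makes h injective on all of ℤ/47ℤ, hence bijective (finite equal-size domain and codomain). In particular h is injective.
Since h is injective, we find the preimage of 9. The inverse of x ↦ x^31 on (ℤ/47ℤ)^× is x ↦ x^3, because 31·3 = 93 = 2·46 + 1 ≡ 1 (mod 46) and x^{46} = 1 for x ≠ 0 (Fermat). So h⁻¹(9) = 9^3 mod 47.
Repeated squaring mod 47: 9^1 ≡ 9, 9^2 ≡ 9² = 81 ≡ 34. Since 3 = 2 + 1, 9^3 ≡ 34·9: 34·9 = 306 ≡ 24. So 9^3 ≡ 24 (mod 47).
Hence h⁻¹(9) = 24.

24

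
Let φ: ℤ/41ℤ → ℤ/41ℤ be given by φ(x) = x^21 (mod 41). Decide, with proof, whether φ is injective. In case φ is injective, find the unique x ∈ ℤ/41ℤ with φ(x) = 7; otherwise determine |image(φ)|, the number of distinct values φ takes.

Since 41 is prime, the nonzero elements of ℤ/41ℤ form a cyclic group of order 40.
As gcd(21, 40) = 1, raising to the 21st power is a bijection on this group: if x_1^21 ≡ x_2^21 then (x_1x_2^{−1})^21 = 1, and the only element of order dividing gcd(21, 40) = 1 is 1, so x_1 = x_2.
With φ(0) = 0 this makes φ injective on all of ℤ/41ℤ, hence bijective (finite equal-size domain and codomain). In particular φ is injective.
Since φ is injective, we find the preimage of 7. The inverse of x ↦ x^21 on (ℤ/41ℤ)^× is x ↦ x^21, because 21·21 = 441 = 11·40 + 1 ≡ 1 (mod 40) and x^{40} = 1 for x ≠ 0 (Fermat). So φ⁻¹(7) = 7^21 mod 41.
Repeated squaring mod 41: 7^1 ≡ 7, 7^2 ≡ 7² = 49 ≡ 8, 7^4 ≡ 8² = 64 ≡ 23, 7^8 ≡ 23² = 529 ≡ 37, 7^16 ≡ 37² = 1369 ≡ 16. Since 21 = 16 + 4 + 1, 7^21 ≡ 16·23·7: 16·23 = 368 ≡ 40, then 40·7 = 280 ≡ 34. So 7^21 ≡ 34 (mod 41).
Hence φ⁻¹(7) = 34.

34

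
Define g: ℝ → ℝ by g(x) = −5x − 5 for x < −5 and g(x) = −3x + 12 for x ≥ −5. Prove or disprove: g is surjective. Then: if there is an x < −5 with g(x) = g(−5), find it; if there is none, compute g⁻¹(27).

Both pieces are strictly decreasing (slopes −5 and −3), so each is injective on its own interval.
The left piece maps (−∞, −5) onto (20, ∞); the right piece maps [−5, ∞) onto (−∞, 27].
The union (20, ∞) ∪ (−∞, 27] covers ℝ, so g is surjective.
For the follow-up: the images overlap, so an x < −5 with g(x) = g(−5) exists. g(−5) = 27; solving −5x − 5 = 27 for x < −5 gives x = (27 + 5)/(−5) = −32/5.

-32/5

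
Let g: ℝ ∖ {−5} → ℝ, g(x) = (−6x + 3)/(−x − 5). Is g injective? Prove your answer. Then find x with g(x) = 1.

Suppose g(u) = g(v). Cross-multiplying: (−6u + 3)(−v − 5) = (−6v + 3)(−u − 5).
Expanding both sides and cancelling the symmetric terms leaves 33·(u − v) = 0. Since 33 ≠ 0, u = v. So g is injective.
Solving g(x) = 1: cross-multiplying gives −6x + 3 = 1(−x − 5), which rearranges to −5x = −8, so x = 8/5.

8/5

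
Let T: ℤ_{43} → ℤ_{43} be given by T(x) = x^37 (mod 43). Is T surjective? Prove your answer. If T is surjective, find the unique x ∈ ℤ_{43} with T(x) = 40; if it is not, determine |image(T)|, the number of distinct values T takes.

Since 43 is prime, the nonzero elements of ℤ_{43} form a cyclic group of order 42.
As gcd(37, 42) = 1, raising to the 37th power is a bijection on this group: if u^37 ≡ v^37 then (uv^{−1})^37 = 1, and the only element of order dividing gcd(37, 42) = 1 is 1, so u = v.
With T(0) = 0 this makes T injective on all of ℤ_{43}, hence bijective (finite equal-size domain and codomain). In particular T is surjective.
Since T is surjective, we find the preimage of 40. The inverse of x ↦ x^37 on (ℤ_{43})^× is x ↦ x^25, because 37·25 = 925 = 22·42 + 1 ≡ 1 (mod 42) and x^{42} = 1 for x ≠ 0 (Fermat). So T⁻¹(40) = 40^25 mod 43.
Repeated squaring mod 43: 40^1 ≡ 40, 40^2 ≡ 40² = 1600 ≡ 9, 40^4 ≡ 9² = 81 ≡ 38, 40^8 ≡ 38² = 1444 ≡ 25, 40^16 ≡ 25² = 625 ≡ 23. Since 25 = 16 + 8 + 1, 40^25 ≡ 23·25·40: 23·25 = 575 ≡ 16, then 16·40 = 640 ≡ 38. So 40^25 ≡ 38 (mod 43).
Hence T⁻¹(40) = 38.

38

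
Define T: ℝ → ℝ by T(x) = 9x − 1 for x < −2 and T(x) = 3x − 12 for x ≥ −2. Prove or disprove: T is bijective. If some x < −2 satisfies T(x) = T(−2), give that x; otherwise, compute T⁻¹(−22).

-7/3

Both pieces are strictly increasing (slopes 9 and 3), so each is injective on its own interval.
The left piece maps (−∞, −2) onto (−∞, −19); the right piece maps [−2, ∞) onto [−18, ∞).
The images leave a gap (−19 has no preimage), so T is not surjective, hence not bijective.
Because the two images are disjoint, no x < −2 has T(x) = T(−2), so we compute T⁻¹(−22): −22 lies in (−∞, −19), so solve 9x − 1 = −22: x = (−22 + 1)/9 = −7/3.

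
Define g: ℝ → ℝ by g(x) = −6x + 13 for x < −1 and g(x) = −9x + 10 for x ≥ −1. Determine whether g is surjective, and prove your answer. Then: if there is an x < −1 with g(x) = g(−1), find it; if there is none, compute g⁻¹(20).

-7/6

Both pieces are strictly decreasing (slopes −6 and −9), so each is injective on its own interval.
The left piece maps (−∞, −1) onto (19, ∞); the right piece maps [−1, ∞) onto (−∞, 19].
These images together cover ℝ, so g is surjective.
Because the two images are disjoint, no x < −1 has g(x) = g(−1), so we compute g⁻¹(20): 20 lies in (19, ∞), so solve −6x + 13 = 20: x = (20 − 13)/(−6) = −7/6.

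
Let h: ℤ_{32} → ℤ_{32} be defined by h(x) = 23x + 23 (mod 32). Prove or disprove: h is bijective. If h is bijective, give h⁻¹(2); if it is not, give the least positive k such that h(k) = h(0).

13

By definition, injectivity means: for all s, t in the domain, h(s) = h(t) implies s = t.
If h(s) = h(t), then 23s ≡ 23t (mod 32). Because gcd(23, 32) = 1, we may cancel 23 to get s ≡ t (mod 32).
We now compute 23⁻¹ mod 32 explicitly. Euclid's algorithm: 32 = 1·23 + 9, 23 = 2·9 + 5, 9 = 1·5 + 4, 5 = 1·4 + 1; back-substituting gives 1 = 7·23 − 5·32, so 23⁻¹ ≡ 7 (mod 32).
For any y ∈ ℤ_{32}, x = 7(y − 23) mod 32 satisfies h(x) = 23·7(y − 23) + 23 ≡ y (since 23·7 ≡ 1 mod 32). So every y has a preimage.
Thus h is bijective.
Since h is bijective, we find h⁻¹(2): we need 23x ≡ 2 − 23 ≡ 11 (mod 32). Using 23⁻¹ = 7: x ≡ 7·11 = 77 = 2·32 + 13, so x = 13.
Check: h(13) = 23·13 + 23 = 322 = 10·32 + 2 ≡ 2 (mod 32).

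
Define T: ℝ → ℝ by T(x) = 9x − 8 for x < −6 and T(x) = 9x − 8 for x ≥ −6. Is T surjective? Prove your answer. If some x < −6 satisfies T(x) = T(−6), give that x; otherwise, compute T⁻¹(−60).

-52/9

Both pieces are strictly increasing (slopes 9 and 9), so each is injective on its own interval.
The left piece maps (−∞, −6) onto (−∞, −62); the right piece maps [−6, ∞) onto [−62, ∞).
These images together cover ℝ, so T is surjective.
Because the two images are disjoint, no x < −6 has T(x) = T(−6), so we compute T⁻¹(−60): −60 lies in [−62, ∞), so solve 9x − 8 = −60: x = (−60 + 8)/9 = −52/9.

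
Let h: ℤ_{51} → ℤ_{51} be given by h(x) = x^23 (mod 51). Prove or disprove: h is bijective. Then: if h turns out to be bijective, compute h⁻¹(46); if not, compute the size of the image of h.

7

Computing x^23 mod 51 for each x (by repeated squaring, reducing mod 51 at every step), the values h(0), h(1), …, h(50) are: 0, 1, 26, 45, 13, 44, 48, 46, 32, 36, 22, 20, 24, 4, 23, 42, 16, 17, 18, 43, 11, 30, 10, 14, 12, 49, 2, 39, 37, 41, 21, 40, 8, 33, 34, 35, 9, 28, 47, 27, 31, 29, 15, 19, 5, 3, 7, 38, 6, 25, 50.
Every element of ℤ_{51} appears exactly once in this list, so h is a bijection, and in particular bijective.
Since h is bijective, we read off the preimage of 46 from the same table: h(7) = 46, so h⁻¹(46) = 7.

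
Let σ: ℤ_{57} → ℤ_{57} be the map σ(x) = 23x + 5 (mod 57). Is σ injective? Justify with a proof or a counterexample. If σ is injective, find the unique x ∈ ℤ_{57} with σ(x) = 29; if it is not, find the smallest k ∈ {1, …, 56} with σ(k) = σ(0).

Suppose σ(s) = σ(t) in ℤ_{57}. Then 23s + 5 ≡ 23t + 5 (mod 57), thus 23(s − t) ≡ 0 (mod 57).
Since gcd(23, 57) = 1, 23 is invertible modulo 57, therefore s − t ≡ 0 (mod 57), i.e. s = t.
Thus σ is injective.
We now compute 23⁻¹ mod 57 explicitly. Euclid's algorithm: 57 = 2·23 + 11, 23 = 2·11 + 1; back-substituting gives 1 = 5·23 − 2·57, so 23⁻¹ ≡ 5 (mod 57).
Since σ is injective, we find σ⁻¹(29): we need 23x ≡ 29 − 5 ≡ 24 (mod 57). Using 23⁻¹ = 5: x ≡ 5·24 = 120 = 2·57 + 6, so x = 6.
Check: σ(6) = 23·6 + 5 = 143 = 2·57 + 29 ≡ 29 (mod 57).

6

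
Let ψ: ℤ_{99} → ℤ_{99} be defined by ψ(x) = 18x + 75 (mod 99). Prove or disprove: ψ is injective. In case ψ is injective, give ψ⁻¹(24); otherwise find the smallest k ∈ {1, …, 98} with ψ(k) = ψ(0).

We have gcd(18, 99) = 9 > 1. Taking u = 0 and v = 11: ψ(0) = 75 and ψ(11) = 18·11 + 75 = 273 ≡ 75 (mod 99).
So ψ(0) = ψ(11) while 0 ≠ 11, so ψ is not injective.
Since ψ is not injective, we find the least positive k with ψ(k) = ψ(0): this means 18k ≡ 0 (mod 99), i.e. 99 ∣ 18k. Since gcd(18, 99) = 9, dividing through by 9 this holds exactly when 11 ∣ 2k, and as gcd(2, 11) = 1, exactly when 11 ∣ k.
The smallest positive such k is 11.

11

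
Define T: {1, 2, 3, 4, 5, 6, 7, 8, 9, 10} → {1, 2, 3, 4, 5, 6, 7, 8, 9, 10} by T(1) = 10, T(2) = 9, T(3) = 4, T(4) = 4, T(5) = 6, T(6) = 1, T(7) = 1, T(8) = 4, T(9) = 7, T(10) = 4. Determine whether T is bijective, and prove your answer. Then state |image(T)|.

6

T(3) = 4 = T(4) with 3 ≠ 4, so T is not injective, hence not bijective.
The image of T is {1, 4, 6, 7, 9, 10}, which has 6 elements.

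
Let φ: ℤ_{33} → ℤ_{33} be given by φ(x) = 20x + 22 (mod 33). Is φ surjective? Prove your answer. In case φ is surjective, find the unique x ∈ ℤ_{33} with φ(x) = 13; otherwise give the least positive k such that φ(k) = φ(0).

21

Recall that surjectivity means every element of the codomain has a preimage under φ.
Since gcd(20, 33) = 1, 20 is invertible modulo 33. Euclid's algorithm: 33 = 1·20 + 13, 20 = 1·13 + 7, 13 = 1·7 + 6, 7 = 1·6 + 1; back-substituting gives 1 = 5·20 − 3·33, so 20⁻¹ ≡ 5 (mod 33).
For any y ∈ ℤ_{33}, x = 5(y − 22) mod 33 satisfies φ(x) = 20·5(y − 22) + 22 ≡ y (since 20·5 ≡ 1 mod 33). So every y has a preimage.
Therefore φ is surjective.
Since φ is surjective, we find φ⁻¹(13): we need 20x ≡ 13 − 22 ≡ 24 (mod 33). Using 20⁻¹ = 5: x ≡ 5·24 = 120 = 3·33 + 21, so x = 21.
Check: φ(21) = 20·21 + 22 = 442 = 13·33 + 13 ≡ 13 (mod 33).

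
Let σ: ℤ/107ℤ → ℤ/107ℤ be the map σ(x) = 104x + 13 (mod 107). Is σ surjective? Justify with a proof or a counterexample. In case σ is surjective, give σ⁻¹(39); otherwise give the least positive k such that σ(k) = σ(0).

27

Since gcd(104, 107) = 1, 104 is invertible modulo 107. Euclid's algorithm: 107 = 1·104 + 3, 104 = 34·3 + 2, 3 = 1·2 + 1; back-substituting gives 1 = 71·104 − 69·107, so 104⁻¹ ≡ 71 (mod 107).
Then y ↦ 71(y − 13) is a two-sided inverse to σ, so every y ∈ ℤ/107ℤ has a preimage.
Thus σ is surjective.
Since σ is surjective, we find σ⁻¹(39): we need 104x ≡ 39 − 13 ≡ 26 (mod 107). Using 104⁻¹ = 71: x ≡ 71·26 = 1846 = 17·107 + 27, so x = 27.
Check: σ(27) = 104·27 + 13 = 2821 = 26·107 + 39 ≡ 39 (mod 107).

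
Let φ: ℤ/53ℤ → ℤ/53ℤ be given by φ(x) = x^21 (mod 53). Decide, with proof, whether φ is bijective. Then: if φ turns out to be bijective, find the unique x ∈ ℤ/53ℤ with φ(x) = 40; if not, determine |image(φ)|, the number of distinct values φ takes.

Since 53 is prime, the nonzero elements of ℤ/53ℤ form a cyclic group of order 52.
As gcd(21, 52) = 1, raising to the 21st power is a bijection on this group: if x_1^21 ≡ x_2^21 then (x_1x_2^{−1})^21 = 1, and the only element of order dividing gcd(21, 52) = 1 is 1, so x_1 = x_2.
With φ(0) = 0 this makes φ injective on all of ℤ/53ℤ, hence bijective (finite equal-size domain and codomain). In particular φ is bijective.
Since φ is bijective, we find the preimage of 40. The inverse of x ↦ x^21 on (ℤ/53ℤ)^× is x ↦ x^5, because 21·5 = 105 = 2·52 + 1 ≡ 1 (mod 52) and x^{52} = 1 for x ≠ 0 (Fermat). So φ⁻¹(40) = 40^5 mod 53.
Repeated squaring mod 53: 40^1 ≡ 40, 40^2 ≡ 40² = 1600 ≡ 10, 40^4 ≡ 10² = 100 ≡ 47. Since 5 = 4 + 1, 40^5 ≡ 47·40: 47·40 = 1880 ≡ 25. So 40^5 ≡ 25 (mod 53).
Hence φ⁻¹(40) = 25.

25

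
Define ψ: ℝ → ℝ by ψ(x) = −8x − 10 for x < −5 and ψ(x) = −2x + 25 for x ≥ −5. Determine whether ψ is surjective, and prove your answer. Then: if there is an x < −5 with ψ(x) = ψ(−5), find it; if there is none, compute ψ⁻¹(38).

Both pieces are strictly decreasing (slopes −8 and −2), so each is injective on its own interval.
The left piece maps (−∞, −5) onto (30, ∞); the right piece maps [−5, ∞) onto (−∞, 35].
The union (30, ∞) ∪ (−∞, 35] covers ℝ, so ψ is surjective.
For the follow-up: the images overlap, so an x < −5 with ψ(x) = ψ(−5) exists. ψ(−5) = 35; solving −8x − 10 = 35 for x < −5 gives x = (35 + 10)/(−8) = −45/8.

-45/8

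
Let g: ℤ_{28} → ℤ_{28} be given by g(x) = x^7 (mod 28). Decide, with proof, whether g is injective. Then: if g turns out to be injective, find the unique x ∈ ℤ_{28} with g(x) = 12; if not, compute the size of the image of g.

21

g(0) = 0^7 = 0.
g(14): Repeated squaring mod 28: 14^1 ≡ 14, 14^2 ≡ 14² = 196 ≡ 0, 14^4 ≡ 0² = 0. Since 7 = 4 + 2 + 1, 14^7 ≡ 0·0·14: 0·0 = 0, then 0·14 = 0. So 14^7 ≡ 0 (mod 28).
So g(0) = g(14) = 0 while 0 ≠ 14, hence g is not injective.
Since g is not injective, we determine |image(g)|. Computing x^7 mod 28 for each x (by repeated squaring, reducing mod 28 at every step), the values g(0), g(1), …, g(27) are: 0, 1, 16, 3, 4, 5, 20, 7, 8, 9, 24, 11, 12, 13, 0, 15, 16, 17, 4, 19, 20, 21, 8, 23, 24, 25, 12, 27.
The distinct values are {0, 1, 3, 4, 5, 7, 8, 9, 11, 12, 13, 15, 16, 17, 19, 20, 21, 23, 24, 25, 27}; there are 21 of them.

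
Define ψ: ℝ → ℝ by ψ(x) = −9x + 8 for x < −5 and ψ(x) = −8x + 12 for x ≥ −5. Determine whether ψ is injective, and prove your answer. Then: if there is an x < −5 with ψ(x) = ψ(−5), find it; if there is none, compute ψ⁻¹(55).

Both pieces are strictly decreasing (slopes −9 and −8), so each is injective on its own interval.
The left piece maps (−∞, −5) onto (53, ∞); the right piece maps [−5, ∞) onto (−∞, 52].
These images are disjoint, so no value is attained by both pieces. Hence ψ is injective.
Because the two images are disjoint, no x < −5 has ψ(x) = ψ(−5), so we compute ψ⁻¹(55): 55 lies in (53, ∞), so solve −9x + 8 = 55: x = (55 − 8)/(−9) = −47/9.

-47/9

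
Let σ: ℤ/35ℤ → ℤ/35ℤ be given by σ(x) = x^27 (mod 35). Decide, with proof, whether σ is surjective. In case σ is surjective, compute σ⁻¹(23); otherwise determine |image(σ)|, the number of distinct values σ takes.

σ(4): Repeated squaring mod 35: 4^1 ≡ 4, 4^2 ≡ 4² = 16, 4^4 ≡ 16² = 256 ≡ 11, 4^8 ≡ 11² = 121 ≡ 16, 4^16 ≡ 16² = 256 ≡ 11. Since 27 = 16 + 8 + 2 + 1, 4^27 ≡ 11·16·16·4: 11·16 = 176 ≡ 1, then 1·16 = 16, then 16·4 = 64 ≡ 29. So 4^27 ≡ 29 (mod 35).
σ(9): Repeated squaring mod 35: 9^1 ≡ 9, 9^2 ≡ 9² = 81 ≡ 11, 9^4 ≡ 11² = 121 ≡ 16, 9^8 ≡ 16² = 256 ≡ 11, 9^16 ≡ 11² = 121 ≡ 16. Since 27 = 16 + 8 + 2 + 1, 9^27 ≡ 16·11·11·9: 16·11 = 176 ≡ 1, then 1·11 = 11, then 11·9 = 99 ≡ 29. So 9^27 ≡ 29 (mod 35).
So σ(4) = σ(9) = 29 while 4 ≠ 9, therefore σ is not injective.
A non-injective map from the 35-element set ℤ/35ℤ to itself takes at most 34 distinct values, so it cannot be surjective. So σ is not surjective.
Since σ is not surjective, we determine |image(σ)|. Computing x^27 mod 35 for each x (by repeated squaring, reducing mod 35 at every step), the values σ(0), σ(1), …, σ(34) are: 0, 1, 8, 27, 29, 20, 6, 28, 22, 29, 20, 1, 13, 27, 14, 15, 1, 13, 22, 34, 20, 21, 8, 22, 34, 15, 6, 13, 7, 29, 15, 6, 8, 27, 34.
The distinct values are {0, 1, 6, 7, 8, 13, 14, 15, 20, 21, 22, 27, 28, 29, 34}; there are 15 of them.

15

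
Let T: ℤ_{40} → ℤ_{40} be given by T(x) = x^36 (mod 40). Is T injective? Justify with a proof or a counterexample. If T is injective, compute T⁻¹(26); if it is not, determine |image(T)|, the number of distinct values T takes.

4

T(1) = 1^36 = 1.
T(3): Repeated squaring mod 40: 3^1 ≡ 3, 3^2 ≡ 3² = 9, 3^4 ≡ 9² = 81 ≡ 1, 3^8 ≡ 1² = 1, 3^16 ≡ 1² = 1, 3^32 ≡ 1² = 1. Since 36 = 32 + 4, 3^36 ≡ 1·1: 1·1 = 1. So 3^36 ≡ 1 (mod 40).
So T(1) = T(3) = 1 while 1 ≠ 3, therefore T is not injective.
Since T is not injective, we determine |image(T)|. Computing x^36 mod 40 for each x (by repeated squaring, reducing mod 40 at every step), the values T(0), T(1), …, T(39) are: 0, 1, 16, 1, 16, 25, 16, 1, 16, 1, 0, 1, 16, 1, 16, 25, 16, 1, 16, 1, 0, 1, 16, 1, 16, 25, 16, 1, 16, 1, 0, 1, 16, 1, 16, 25, 16, 1, 16, 1.
The distinct values are {0, 1, 16, 25}; there are 4 of them.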